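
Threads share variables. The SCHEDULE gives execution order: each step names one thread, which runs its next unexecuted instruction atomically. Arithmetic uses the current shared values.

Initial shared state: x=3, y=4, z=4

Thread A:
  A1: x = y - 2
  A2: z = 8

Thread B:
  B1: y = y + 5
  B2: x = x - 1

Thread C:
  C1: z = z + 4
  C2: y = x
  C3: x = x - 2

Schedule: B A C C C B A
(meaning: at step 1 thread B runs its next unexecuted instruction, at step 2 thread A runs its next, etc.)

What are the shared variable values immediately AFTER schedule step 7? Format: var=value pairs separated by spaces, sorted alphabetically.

Step 1: thread B executes B1 (y = y + 5). Shared: x=3 y=9 z=4. PCs: A@0 B@1 C@0
Step 2: thread A executes A1 (x = y - 2). Shared: x=7 y=9 z=4. PCs: A@1 B@1 C@0
Step 3: thread C executes C1 (z = z + 4). Shared: x=7 y=9 z=8. PCs: A@1 B@1 C@1
Step 4: thread C executes C2 (y = x). Shared: x=7 y=7 z=8. PCs: A@1 B@1 C@2
Step 5: thread C executes C3 (x = x - 2). Shared: x=5 y=7 z=8. PCs: A@1 B@1 C@3
Step 6: thread B executes B2 (x = x - 1). Shared: x=4 y=7 z=8. PCs: A@1 B@2 C@3
Step 7: thread A executes A2 (z = 8). Shared: x=4 y=7 z=8. PCs: A@2 B@2 C@3

Answer: x=4 y=7 z=8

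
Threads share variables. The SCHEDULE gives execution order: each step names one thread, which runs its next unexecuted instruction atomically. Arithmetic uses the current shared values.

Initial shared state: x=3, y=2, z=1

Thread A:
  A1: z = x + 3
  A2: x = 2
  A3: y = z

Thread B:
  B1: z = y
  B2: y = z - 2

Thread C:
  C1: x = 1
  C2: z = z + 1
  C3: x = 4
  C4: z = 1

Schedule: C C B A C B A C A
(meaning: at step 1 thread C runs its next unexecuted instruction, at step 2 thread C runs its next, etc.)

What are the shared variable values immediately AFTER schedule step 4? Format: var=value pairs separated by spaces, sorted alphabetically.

Answer: x=1 y=2 z=4

Derivation:
Step 1: thread C executes C1 (x = 1). Shared: x=1 y=2 z=1. PCs: A@0 B@0 C@1
Step 2: thread C executes C2 (z = z + 1). Shared: x=1 y=2 z=2. PCs: A@0 B@0 C@2
Step 3: thread B executes B1 (z = y). Shared: x=1 y=2 z=2. PCs: A@0 B@1 C@2
Step 4: thread A executes A1 (z = x + 3). Shared: x=1 y=2 z=4. PCs: A@1 B@1 C@2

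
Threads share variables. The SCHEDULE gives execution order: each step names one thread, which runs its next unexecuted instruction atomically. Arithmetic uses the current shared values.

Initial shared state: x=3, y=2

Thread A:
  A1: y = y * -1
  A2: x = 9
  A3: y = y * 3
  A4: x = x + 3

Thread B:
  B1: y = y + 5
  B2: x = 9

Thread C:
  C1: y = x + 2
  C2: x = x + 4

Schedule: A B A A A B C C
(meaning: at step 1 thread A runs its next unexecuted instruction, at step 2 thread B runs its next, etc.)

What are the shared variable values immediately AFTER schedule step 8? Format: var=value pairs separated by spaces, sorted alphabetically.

Step 1: thread A executes A1 (y = y * -1). Shared: x=3 y=-2. PCs: A@1 B@0 C@0
Step 2: thread B executes B1 (y = y + 5). Shared: x=3 y=3. PCs: A@1 B@1 C@0
Step 3: thread A executes A2 (x = 9). Shared: x=9 y=3. PCs: A@2 B@1 C@0
Step 4: thread A executes A3 (y = y * 3). Shared: x=9 y=9. PCs: A@3 B@1 C@0
Step 5: thread A executes A4 (x = x + 3). Shared: x=12 y=9. PCs: A@4 B@1 C@0
Step 6: thread B executes B2 (x = 9). Shared: x=9 y=9. PCs: A@4 B@2 C@0
Step 7: thread C executes C1 (y = x + 2). Shared: x=9 y=11. PCs: A@4 B@2 C@1
Step 8: thread C executes C2 (x = x + 4). Shared: x=13 y=11. PCs: A@4 B@2 C@2

Answer: x=13 y=11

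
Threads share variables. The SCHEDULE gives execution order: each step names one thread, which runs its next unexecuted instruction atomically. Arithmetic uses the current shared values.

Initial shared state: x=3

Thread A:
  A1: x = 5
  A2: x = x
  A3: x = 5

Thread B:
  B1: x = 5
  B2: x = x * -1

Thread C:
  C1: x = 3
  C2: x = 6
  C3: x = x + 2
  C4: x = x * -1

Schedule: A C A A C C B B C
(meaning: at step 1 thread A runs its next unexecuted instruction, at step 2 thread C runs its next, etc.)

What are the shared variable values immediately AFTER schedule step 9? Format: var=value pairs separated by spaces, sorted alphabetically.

Answer: x=5

Derivation:
Step 1: thread A executes A1 (x = 5). Shared: x=5. PCs: A@1 B@0 C@0
Step 2: thread C executes C1 (x = 3). Shared: x=3. PCs: A@1 B@0 C@1
Step 3: thread A executes A2 (x = x). Shared: x=3. PCs: A@2 B@0 C@1
Step 4: thread A executes A3 (x = 5). Shared: x=5. PCs: A@3 B@0 C@1
Step 5: thread C executes C2 (x = 6). Shared: x=6. PCs: A@3 B@0 C@2
Step 6: thread C executes C3 (x = x + 2). Shared: x=8. PCs: A@3 B@0 C@3
Step 7: thread B executes B1 (x = 5). Shared: x=5. PCs: A@3 B@1 C@3
Step 8: thread B executes B2 (x = x * -1). Shared: x=-5. PCs: A@3 B@2 C@3
Step 9: thread C executes C4 (x = x * -1). Shared: x=5. PCs: A@3 B@2 C@4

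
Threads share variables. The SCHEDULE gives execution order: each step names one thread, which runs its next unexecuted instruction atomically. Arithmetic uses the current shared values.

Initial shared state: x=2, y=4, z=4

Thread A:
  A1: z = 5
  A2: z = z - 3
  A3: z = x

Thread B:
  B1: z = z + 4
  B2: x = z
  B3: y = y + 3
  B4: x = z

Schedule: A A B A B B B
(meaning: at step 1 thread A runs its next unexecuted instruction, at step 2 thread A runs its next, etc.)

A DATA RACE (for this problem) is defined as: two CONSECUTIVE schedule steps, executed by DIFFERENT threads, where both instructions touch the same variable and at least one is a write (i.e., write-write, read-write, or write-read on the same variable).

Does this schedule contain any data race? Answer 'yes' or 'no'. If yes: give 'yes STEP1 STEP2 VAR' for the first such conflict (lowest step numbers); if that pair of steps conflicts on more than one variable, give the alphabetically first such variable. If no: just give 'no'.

Answer: yes 2 3 z

Derivation:
Steps 1,2: same thread (A). No race.
Steps 2,3: A(z = z - 3) vs B(z = z + 4). RACE on z (W-W).
Steps 3,4: B(z = z + 4) vs A(z = x). RACE on z (W-W).
Steps 4,5: A(z = x) vs B(x = z). RACE on x (R-W), z (W-R). Multiple vars; alphabetically first is x.
Steps 5,6: same thread (B). No race.
Steps 6,7: same thread (B). No race.
First conflict at steps 2,3.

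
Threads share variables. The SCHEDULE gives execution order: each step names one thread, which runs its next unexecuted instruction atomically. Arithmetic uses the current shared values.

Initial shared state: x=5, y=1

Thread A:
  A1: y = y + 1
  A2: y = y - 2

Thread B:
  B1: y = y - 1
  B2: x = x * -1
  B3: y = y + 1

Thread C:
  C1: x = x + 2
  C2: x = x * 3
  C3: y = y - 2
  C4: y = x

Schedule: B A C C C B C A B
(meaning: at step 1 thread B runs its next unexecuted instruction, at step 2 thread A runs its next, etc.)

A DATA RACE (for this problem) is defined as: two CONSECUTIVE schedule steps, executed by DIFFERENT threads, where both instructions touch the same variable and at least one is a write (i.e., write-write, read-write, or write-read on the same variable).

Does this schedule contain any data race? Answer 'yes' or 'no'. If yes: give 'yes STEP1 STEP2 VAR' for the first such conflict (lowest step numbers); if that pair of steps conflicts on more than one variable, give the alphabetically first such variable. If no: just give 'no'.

Steps 1,2: B(y = y - 1) vs A(y = y + 1). RACE on y (W-W).
Steps 2,3: A(r=y,w=y) vs C(r=x,w=x). No conflict.
Steps 3,4: same thread (C). No race.
Steps 4,5: same thread (C). No race.
Steps 5,6: C(r=y,w=y) vs B(r=x,w=x). No conflict.
Steps 6,7: B(x = x * -1) vs C(y = x). RACE on x (W-R).
Steps 7,8: C(y = x) vs A(y = y - 2). RACE on y (W-W).
Steps 8,9: A(y = y - 2) vs B(y = y + 1). RACE on y (W-W).
First conflict at steps 1,2.

Answer: yes 1 2 y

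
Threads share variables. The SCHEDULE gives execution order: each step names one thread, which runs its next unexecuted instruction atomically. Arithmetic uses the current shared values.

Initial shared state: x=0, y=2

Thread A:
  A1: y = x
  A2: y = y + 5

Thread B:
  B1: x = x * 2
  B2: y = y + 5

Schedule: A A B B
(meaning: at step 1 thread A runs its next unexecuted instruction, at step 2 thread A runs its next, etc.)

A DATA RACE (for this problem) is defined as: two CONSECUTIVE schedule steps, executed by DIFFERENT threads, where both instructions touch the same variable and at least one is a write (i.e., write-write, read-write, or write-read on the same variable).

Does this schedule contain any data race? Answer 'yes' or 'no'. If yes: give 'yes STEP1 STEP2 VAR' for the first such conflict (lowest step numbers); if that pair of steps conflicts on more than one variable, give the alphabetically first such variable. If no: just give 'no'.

Answer: no

Derivation:
Steps 1,2: same thread (A). No race.
Steps 2,3: A(r=y,w=y) vs B(r=x,w=x). No conflict.
Steps 3,4: same thread (B). No race.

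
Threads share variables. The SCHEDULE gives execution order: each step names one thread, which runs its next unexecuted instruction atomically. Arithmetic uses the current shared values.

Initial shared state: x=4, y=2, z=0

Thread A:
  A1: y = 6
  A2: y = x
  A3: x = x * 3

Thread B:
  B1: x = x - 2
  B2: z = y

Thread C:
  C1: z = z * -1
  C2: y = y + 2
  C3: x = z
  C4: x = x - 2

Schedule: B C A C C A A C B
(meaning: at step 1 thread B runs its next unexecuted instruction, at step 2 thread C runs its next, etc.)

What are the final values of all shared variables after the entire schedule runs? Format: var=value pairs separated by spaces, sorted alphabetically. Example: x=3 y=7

Answer: x=-2 y=0 z=0

Derivation:
Step 1: thread B executes B1 (x = x - 2). Shared: x=2 y=2 z=0. PCs: A@0 B@1 C@0
Step 2: thread C executes C1 (z = z * -1). Shared: x=2 y=2 z=0. PCs: A@0 B@1 C@1
Step 3: thread A executes A1 (y = 6). Shared: x=2 y=6 z=0. PCs: A@1 B@1 C@1
Step 4: thread C executes C2 (y = y + 2). Shared: x=2 y=8 z=0. PCs: A@1 B@1 C@2
Step 5: thread C executes C3 (x = z). Shared: x=0 y=8 z=0. PCs: A@1 B@1 C@3
Step 6: thread A executes A2 (y = x). Shared: x=0 y=0 z=0. PCs: A@2 B@1 C@3
Step 7: thread A executes A3 (x = x * 3). Shared: x=0 y=0 z=0. PCs: A@3 B@1 C@3
Step 8: thread C executes C4 (x = x - 2). Shared: x=-2 y=0 z=0. PCs: A@3 B@1 C@4
Step 9: thread B executes B2 (z = y). Shared: x=-2 y=0 z=0. PCs: A@3 B@2 C@4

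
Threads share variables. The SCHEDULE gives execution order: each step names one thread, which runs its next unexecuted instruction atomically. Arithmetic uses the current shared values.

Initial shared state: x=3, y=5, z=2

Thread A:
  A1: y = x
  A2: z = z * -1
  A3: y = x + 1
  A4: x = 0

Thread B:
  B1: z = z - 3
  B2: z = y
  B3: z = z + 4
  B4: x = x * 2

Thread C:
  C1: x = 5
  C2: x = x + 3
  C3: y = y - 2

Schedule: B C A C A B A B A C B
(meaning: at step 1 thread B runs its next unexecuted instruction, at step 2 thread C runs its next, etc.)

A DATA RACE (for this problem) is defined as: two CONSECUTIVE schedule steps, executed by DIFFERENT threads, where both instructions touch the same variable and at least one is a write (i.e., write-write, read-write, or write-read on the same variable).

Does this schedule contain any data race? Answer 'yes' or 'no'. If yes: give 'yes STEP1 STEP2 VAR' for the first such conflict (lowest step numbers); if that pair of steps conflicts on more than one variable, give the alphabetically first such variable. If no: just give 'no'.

Answer: yes 2 3 x

Derivation:
Steps 1,2: B(r=z,w=z) vs C(r=-,w=x). No conflict.
Steps 2,3: C(x = 5) vs A(y = x). RACE on x (W-R).
Steps 3,4: A(y = x) vs C(x = x + 3). RACE on x (R-W).
Steps 4,5: C(r=x,w=x) vs A(r=z,w=z). No conflict.
Steps 5,6: A(z = z * -1) vs B(z = y). RACE on z (W-W).
Steps 6,7: B(z = y) vs A(y = x + 1). RACE on y (R-W).
Steps 7,8: A(r=x,w=y) vs B(r=z,w=z). No conflict.
Steps 8,9: B(r=z,w=z) vs A(r=-,w=x). No conflict.
Steps 9,10: A(r=-,w=x) vs C(r=y,w=y). No conflict.
Steps 10,11: C(r=y,w=y) vs B(r=x,w=x). No conflict.
First conflict at steps 2,3.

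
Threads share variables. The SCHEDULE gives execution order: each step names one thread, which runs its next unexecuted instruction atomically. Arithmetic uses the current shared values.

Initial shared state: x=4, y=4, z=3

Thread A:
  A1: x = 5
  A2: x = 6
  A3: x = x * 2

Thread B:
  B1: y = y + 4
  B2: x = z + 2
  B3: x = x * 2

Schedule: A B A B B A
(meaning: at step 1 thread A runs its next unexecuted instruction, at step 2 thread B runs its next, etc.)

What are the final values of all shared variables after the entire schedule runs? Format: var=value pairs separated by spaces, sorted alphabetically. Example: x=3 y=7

Answer: x=20 y=8 z=3

Derivation:
Step 1: thread A executes A1 (x = 5). Shared: x=5 y=4 z=3. PCs: A@1 B@0
Step 2: thread B executes B1 (y = y + 4). Shared: x=5 y=8 z=3. PCs: A@1 B@1
Step 3: thread A executes A2 (x = 6). Shared: x=6 y=8 z=3. PCs: A@2 B@1
Step 4: thread B executes B2 (x = z + 2). Shared: x=5 y=8 z=3. PCs: A@2 B@2
Step 5: thread B executes B3 (x = x * 2). Shared: x=10 y=8 z=3. PCs: A@2 B@3
Step 6: thread A executes A3 (x = x * 2). Shared: x=20 y=8 z=3. PCs: A@3 B@3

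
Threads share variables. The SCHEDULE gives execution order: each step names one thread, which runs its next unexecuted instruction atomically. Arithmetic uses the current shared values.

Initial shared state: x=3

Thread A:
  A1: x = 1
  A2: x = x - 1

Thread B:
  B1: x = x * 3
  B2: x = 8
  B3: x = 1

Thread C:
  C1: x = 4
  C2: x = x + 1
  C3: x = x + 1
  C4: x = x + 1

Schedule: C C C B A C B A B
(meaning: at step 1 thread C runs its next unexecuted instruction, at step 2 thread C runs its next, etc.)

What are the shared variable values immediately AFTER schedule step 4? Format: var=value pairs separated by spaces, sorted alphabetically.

Step 1: thread C executes C1 (x = 4). Shared: x=4. PCs: A@0 B@0 C@1
Step 2: thread C executes C2 (x = x + 1). Shared: x=5. PCs: A@0 B@0 C@2
Step 3: thread C executes C3 (x = x + 1). Shared: x=6. PCs: A@0 B@0 C@3
Step 4: thread B executes B1 (x = x * 3). Shared: x=18. PCs: A@0 B@1 C@3

Answer: x=18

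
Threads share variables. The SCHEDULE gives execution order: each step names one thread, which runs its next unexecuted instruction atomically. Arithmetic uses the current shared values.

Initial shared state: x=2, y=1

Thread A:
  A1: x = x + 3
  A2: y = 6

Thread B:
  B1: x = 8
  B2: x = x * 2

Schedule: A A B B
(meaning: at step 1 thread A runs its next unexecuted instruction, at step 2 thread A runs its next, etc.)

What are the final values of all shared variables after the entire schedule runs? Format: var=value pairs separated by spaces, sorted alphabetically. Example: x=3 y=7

Step 1: thread A executes A1 (x = x + 3). Shared: x=5 y=1. PCs: A@1 B@0
Step 2: thread A executes A2 (y = 6). Shared: x=5 y=6. PCs: A@2 B@0
Step 3: thread B executes B1 (x = 8). Shared: x=8 y=6. PCs: A@2 B@1
Step 4: thread B executes B2 (x = x * 2). Shared: x=16 y=6. PCs: A@2 B@2

Answer: x=16 y=6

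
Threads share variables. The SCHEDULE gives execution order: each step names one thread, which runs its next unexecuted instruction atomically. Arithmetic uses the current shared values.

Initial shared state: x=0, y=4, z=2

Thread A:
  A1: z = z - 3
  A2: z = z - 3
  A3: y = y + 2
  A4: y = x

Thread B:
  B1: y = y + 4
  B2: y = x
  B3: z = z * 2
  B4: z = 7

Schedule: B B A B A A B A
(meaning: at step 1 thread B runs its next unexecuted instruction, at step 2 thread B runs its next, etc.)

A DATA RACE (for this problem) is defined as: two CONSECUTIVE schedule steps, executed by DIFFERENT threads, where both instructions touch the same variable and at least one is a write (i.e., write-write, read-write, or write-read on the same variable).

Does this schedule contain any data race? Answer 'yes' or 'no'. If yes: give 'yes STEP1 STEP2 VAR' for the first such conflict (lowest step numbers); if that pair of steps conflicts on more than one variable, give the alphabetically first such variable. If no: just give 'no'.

Answer: yes 3 4 z

Derivation:
Steps 1,2: same thread (B). No race.
Steps 2,3: B(r=x,w=y) vs A(r=z,w=z). No conflict.
Steps 3,4: A(z = z - 3) vs B(z = z * 2). RACE on z (W-W).
Steps 4,5: B(z = z * 2) vs A(z = z - 3). RACE on z (W-W).
Steps 5,6: same thread (A). No race.
Steps 6,7: A(r=y,w=y) vs B(r=-,w=z). No conflict.
Steps 7,8: B(r=-,w=z) vs A(r=x,w=y). No conflict.
First conflict at steps 3,4.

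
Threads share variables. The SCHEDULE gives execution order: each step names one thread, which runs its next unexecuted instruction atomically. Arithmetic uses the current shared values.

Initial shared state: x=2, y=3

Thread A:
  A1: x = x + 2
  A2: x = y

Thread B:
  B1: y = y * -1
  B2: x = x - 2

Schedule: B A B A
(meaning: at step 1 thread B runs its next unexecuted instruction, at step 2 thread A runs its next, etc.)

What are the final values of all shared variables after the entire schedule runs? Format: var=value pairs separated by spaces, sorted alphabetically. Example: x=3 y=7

Answer: x=-3 y=-3

Derivation:
Step 1: thread B executes B1 (y = y * -1). Shared: x=2 y=-3. PCs: A@0 B@1
Step 2: thread A executes A1 (x = x + 2). Shared: x=4 y=-3. PCs: A@1 B@1
Step 3: thread B executes B2 (x = x - 2). Shared: x=2 y=-3. PCs: A@1 B@2
Step 4: thread A executes A2 (x = y). Shared: x=-3 y=-3. PCs: A@2 B@2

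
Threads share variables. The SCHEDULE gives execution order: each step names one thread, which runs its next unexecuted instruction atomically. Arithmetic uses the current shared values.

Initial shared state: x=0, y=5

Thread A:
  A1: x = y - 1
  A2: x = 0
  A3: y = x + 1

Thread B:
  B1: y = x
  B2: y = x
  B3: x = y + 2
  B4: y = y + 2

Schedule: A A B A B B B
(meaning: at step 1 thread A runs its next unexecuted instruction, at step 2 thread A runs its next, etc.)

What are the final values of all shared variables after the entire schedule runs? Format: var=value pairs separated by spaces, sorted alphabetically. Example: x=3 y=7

Step 1: thread A executes A1 (x = y - 1). Shared: x=4 y=5. PCs: A@1 B@0
Step 2: thread A executes A2 (x = 0). Shared: x=0 y=5. PCs: A@2 B@0
Step 3: thread B executes B1 (y = x). Shared: x=0 y=0. PCs: A@2 B@1
Step 4: thread A executes A3 (y = x + 1). Shared: x=0 y=1. PCs: A@3 B@1
Step 5: thread B executes B2 (y = x). Shared: x=0 y=0. PCs: A@3 B@2
Step 6: thread B executes B3 (x = y + 2). Shared: x=2 y=0. PCs: A@3 B@3
Step 7: thread B executes B4 (y = y + 2). Shared: x=2 y=2. PCs: A@3 B@4

Answer: x=2 y=2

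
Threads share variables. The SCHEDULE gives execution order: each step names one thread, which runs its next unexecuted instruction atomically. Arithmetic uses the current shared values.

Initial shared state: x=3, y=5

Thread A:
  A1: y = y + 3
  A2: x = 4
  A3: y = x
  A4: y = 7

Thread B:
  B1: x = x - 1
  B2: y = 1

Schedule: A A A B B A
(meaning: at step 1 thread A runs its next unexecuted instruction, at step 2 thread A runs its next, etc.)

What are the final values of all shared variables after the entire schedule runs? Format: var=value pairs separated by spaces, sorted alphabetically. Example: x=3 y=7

Answer: x=3 y=7

Derivation:
Step 1: thread A executes A1 (y = y + 3). Shared: x=3 y=8. PCs: A@1 B@0
Step 2: thread A executes A2 (x = 4). Shared: x=4 y=8. PCs: A@2 B@0
Step 3: thread A executes A3 (y = x). Shared: x=4 y=4. PCs: A@3 B@0
Step 4: thread B executes B1 (x = x - 1). Shared: x=3 y=4. PCs: A@3 B@1
Step 5: thread B executes B2 (y = 1). Shared: x=3 y=1. PCs: A@3 B@2
Step 6: thread A executes A4 (y = 7). Shared: x=3 y=7. PCs: A@4 B@2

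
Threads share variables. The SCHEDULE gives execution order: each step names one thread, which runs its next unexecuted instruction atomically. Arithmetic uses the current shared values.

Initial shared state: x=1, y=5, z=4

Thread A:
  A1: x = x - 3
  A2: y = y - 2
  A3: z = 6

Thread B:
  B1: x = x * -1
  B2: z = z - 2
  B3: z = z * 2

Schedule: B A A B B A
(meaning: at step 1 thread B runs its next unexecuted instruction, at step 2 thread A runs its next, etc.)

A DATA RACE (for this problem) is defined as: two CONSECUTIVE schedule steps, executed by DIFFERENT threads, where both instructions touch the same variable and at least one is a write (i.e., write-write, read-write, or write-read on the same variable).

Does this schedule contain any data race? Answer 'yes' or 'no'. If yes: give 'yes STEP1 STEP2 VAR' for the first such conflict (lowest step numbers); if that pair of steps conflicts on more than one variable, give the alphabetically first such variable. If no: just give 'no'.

Answer: yes 1 2 x

Derivation:
Steps 1,2: B(x = x * -1) vs A(x = x - 3). RACE on x (W-W).
Steps 2,3: same thread (A). No race.
Steps 3,4: A(r=y,w=y) vs B(r=z,w=z). No conflict.
Steps 4,5: same thread (B). No race.
Steps 5,6: B(z = z * 2) vs A(z = 6). RACE on z (W-W).
First conflict at steps 1,2.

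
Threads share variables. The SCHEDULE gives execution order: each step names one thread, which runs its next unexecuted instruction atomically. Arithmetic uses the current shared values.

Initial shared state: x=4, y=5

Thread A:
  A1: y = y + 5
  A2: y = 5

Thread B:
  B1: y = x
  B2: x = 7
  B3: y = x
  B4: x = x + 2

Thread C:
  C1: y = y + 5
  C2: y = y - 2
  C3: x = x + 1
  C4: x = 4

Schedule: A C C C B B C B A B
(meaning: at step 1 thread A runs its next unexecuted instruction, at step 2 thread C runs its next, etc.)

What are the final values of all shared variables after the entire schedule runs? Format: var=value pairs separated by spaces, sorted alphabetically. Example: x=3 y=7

Answer: x=6 y=5

Derivation:
Step 1: thread A executes A1 (y = y + 5). Shared: x=4 y=10. PCs: A@1 B@0 C@0
Step 2: thread C executes C1 (y = y + 5). Shared: x=4 y=15. PCs: A@1 B@0 C@1
Step 3: thread C executes C2 (y = y - 2). Shared: x=4 y=13. PCs: A@1 B@0 C@2
Step 4: thread C executes C3 (x = x + 1). Shared: x=5 y=13. PCs: A@1 B@0 C@3
Step 5: thread B executes B1 (y = x). Shared: x=5 y=5. PCs: A@1 B@1 C@3
Step 6: thread B executes B2 (x = 7). Shared: x=7 y=5. PCs: A@1 B@2 C@3
Step 7: thread C executes C4 (x = 4). Shared: x=4 y=5. PCs: A@1 B@2 C@4
Step 8: thread B executes B3 (y = x). Shared: x=4 y=4. PCs: A@1 B@3 C@4
Step 9: thread A executes A2 (y = 5). Shared: x=4 y=5. PCs: A@2 B@3 C@4
Step 10: thread B executes B4 (x = x + 2). Shared: x=6 y=5. PCs: A@2 B@4 C@4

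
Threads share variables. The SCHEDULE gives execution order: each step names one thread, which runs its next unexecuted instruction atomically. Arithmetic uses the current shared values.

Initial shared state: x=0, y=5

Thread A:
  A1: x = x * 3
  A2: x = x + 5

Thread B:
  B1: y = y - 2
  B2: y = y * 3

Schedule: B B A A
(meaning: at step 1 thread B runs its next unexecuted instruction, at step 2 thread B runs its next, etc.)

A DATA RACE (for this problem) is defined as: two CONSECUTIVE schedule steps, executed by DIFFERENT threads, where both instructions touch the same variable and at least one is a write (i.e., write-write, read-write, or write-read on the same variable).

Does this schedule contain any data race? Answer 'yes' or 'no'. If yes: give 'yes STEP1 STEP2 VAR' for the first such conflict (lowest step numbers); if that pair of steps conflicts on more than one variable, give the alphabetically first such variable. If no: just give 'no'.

Answer: no

Derivation:
Steps 1,2: same thread (B). No race.
Steps 2,3: B(r=y,w=y) vs A(r=x,w=x). No conflict.
Steps 3,4: same thread (A). No race.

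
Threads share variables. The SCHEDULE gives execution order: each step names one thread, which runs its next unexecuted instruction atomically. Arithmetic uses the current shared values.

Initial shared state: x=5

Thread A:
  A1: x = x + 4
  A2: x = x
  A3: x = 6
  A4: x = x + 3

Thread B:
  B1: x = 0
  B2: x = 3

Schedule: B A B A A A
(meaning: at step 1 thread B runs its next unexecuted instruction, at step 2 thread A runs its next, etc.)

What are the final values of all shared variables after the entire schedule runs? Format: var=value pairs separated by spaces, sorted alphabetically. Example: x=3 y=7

Step 1: thread B executes B1 (x = 0). Shared: x=0. PCs: A@0 B@1
Step 2: thread A executes A1 (x = x + 4). Shared: x=4. PCs: A@1 B@1
Step 3: thread B executes B2 (x = 3). Shared: x=3. PCs: A@1 B@2
Step 4: thread A executes A2 (x = x). Shared: x=3. PCs: A@2 B@2
Step 5: thread A executes A3 (x = 6). Shared: x=6. PCs: A@3 B@2
Step 6: thread A executes A4 (x = x + 3). Shared: x=9. PCs: A@4 B@2

Answer: x=9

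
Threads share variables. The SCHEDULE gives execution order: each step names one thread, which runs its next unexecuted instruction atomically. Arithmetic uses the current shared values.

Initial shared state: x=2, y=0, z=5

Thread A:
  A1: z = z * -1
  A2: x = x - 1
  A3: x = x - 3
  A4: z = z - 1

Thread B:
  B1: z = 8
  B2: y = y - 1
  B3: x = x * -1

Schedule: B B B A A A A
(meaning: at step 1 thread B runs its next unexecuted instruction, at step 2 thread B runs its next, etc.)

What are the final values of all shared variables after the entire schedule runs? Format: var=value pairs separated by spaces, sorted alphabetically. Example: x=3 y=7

Answer: x=-6 y=-1 z=-9

Derivation:
Step 1: thread B executes B1 (z = 8). Shared: x=2 y=0 z=8. PCs: A@0 B@1
Step 2: thread B executes B2 (y = y - 1). Shared: x=2 y=-1 z=8. PCs: A@0 B@2
Step 3: thread B executes B3 (x = x * -1). Shared: x=-2 y=-1 z=8. PCs: A@0 B@3
Step 4: thread A executes A1 (z = z * -1). Shared: x=-2 y=-1 z=-8. PCs: A@1 B@3
Step 5: thread A executes A2 (x = x - 1). Shared: x=-3 y=-1 z=-8. PCs: A@2 B@3
Step 6: thread A executes A3 (x = x - 3). Shared: x=-6 y=-1 z=-8. PCs: A@3 B@3
Step 7: thread A executes A4 (z = z - 1). Shared: x=-6 y=-1 z=-9. PCs: A@4 B@3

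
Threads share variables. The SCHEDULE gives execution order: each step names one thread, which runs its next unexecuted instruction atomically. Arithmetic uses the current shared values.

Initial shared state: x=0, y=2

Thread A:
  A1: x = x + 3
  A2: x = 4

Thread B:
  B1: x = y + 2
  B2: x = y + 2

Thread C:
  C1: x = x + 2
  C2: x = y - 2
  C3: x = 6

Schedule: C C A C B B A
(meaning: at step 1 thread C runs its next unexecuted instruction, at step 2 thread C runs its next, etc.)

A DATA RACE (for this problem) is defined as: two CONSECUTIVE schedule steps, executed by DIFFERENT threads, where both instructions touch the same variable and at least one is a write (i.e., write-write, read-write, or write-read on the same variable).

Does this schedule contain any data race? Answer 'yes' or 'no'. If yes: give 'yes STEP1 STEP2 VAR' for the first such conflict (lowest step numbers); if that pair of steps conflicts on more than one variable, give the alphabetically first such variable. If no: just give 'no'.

Steps 1,2: same thread (C). No race.
Steps 2,3: C(x = y - 2) vs A(x = x + 3). RACE on x (W-W).
Steps 3,4: A(x = x + 3) vs C(x = 6). RACE on x (W-W).
Steps 4,5: C(x = 6) vs B(x = y + 2). RACE on x (W-W).
Steps 5,6: same thread (B). No race.
Steps 6,7: B(x = y + 2) vs A(x = 4). RACE on x (W-W).
First conflict at steps 2,3.

Answer: yes 2 3 x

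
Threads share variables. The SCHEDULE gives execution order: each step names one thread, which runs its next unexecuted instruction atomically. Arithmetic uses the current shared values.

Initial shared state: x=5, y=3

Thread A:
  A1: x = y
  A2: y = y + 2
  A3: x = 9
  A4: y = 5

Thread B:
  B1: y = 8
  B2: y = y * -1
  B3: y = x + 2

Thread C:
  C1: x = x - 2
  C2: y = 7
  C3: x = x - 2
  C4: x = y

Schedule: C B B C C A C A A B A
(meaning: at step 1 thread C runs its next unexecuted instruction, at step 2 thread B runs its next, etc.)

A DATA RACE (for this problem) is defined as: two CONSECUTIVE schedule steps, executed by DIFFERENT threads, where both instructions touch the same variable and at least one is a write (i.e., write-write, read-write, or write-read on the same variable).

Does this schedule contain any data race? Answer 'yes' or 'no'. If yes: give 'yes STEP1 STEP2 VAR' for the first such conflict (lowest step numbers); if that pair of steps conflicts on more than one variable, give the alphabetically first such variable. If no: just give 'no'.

Answer: yes 3 4 y

Derivation:
Steps 1,2: C(r=x,w=x) vs B(r=-,w=y). No conflict.
Steps 2,3: same thread (B). No race.
Steps 3,4: B(y = y * -1) vs C(y = 7). RACE on y (W-W).
Steps 4,5: same thread (C). No race.
Steps 5,6: C(x = x - 2) vs A(x = y). RACE on x (W-W).
Steps 6,7: A(x = y) vs C(x = y). RACE on x (W-W).
Steps 7,8: C(x = y) vs A(y = y + 2). RACE on y (R-W).
Steps 8,9: same thread (A). No race.
Steps 9,10: A(x = 9) vs B(y = x + 2). RACE on x (W-R).
Steps 10,11: B(y = x + 2) vs A(y = 5). RACE on y (W-W).
First conflict at steps 3,4.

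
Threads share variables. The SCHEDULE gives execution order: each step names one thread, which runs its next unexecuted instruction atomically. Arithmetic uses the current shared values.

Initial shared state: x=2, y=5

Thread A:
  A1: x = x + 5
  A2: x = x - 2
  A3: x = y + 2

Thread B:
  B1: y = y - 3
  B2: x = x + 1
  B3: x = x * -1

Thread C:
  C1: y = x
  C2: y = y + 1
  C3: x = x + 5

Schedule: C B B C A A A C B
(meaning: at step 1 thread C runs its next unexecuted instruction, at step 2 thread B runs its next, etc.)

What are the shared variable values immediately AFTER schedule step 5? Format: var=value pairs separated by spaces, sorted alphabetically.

Answer: x=8 y=0

Derivation:
Step 1: thread C executes C1 (y = x). Shared: x=2 y=2. PCs: A@0 B@0 C@1
Step 2: thread B executes B1 (y = y - 3). Shared: x=2 y=-1. PCs: A@0 B@1 C@1
Step 3: thread B executes B2 (x = x + 1). Shared: x=3 y=-1. PCs: A@0 B@2 C@1
Step 4: thread C executes C2 (y = y + 1). Shared: x=3 y=0. PCs: A@0 B@2 C@2
Step 5: thread A executes A1 (x = x + 5). Shared: x=8 y=0. PCs: A@1 B@2 C@2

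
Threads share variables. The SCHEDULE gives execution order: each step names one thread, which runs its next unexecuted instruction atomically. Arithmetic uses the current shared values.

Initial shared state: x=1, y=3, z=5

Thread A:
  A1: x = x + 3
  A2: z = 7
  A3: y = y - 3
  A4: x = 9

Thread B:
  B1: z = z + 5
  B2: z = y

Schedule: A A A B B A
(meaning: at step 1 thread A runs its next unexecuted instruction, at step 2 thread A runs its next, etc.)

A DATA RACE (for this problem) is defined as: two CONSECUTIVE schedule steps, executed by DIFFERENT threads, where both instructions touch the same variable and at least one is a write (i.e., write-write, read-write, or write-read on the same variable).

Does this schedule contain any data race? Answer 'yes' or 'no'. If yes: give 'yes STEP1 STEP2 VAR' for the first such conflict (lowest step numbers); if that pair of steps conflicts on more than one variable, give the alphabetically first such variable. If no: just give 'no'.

Answer: no

Derivation:
Steps 1,2: same thread (A). No race.
Steps 2,3: same thread (A). No race.
Steps 3,4: A(r=y,w=y) vs B(r=z,w=z). No conflict.
Steps 4,5: same thread (B). No race.
Steps 5,6: B(r=y,w=z) vs A(r=-,w=x). No conflict.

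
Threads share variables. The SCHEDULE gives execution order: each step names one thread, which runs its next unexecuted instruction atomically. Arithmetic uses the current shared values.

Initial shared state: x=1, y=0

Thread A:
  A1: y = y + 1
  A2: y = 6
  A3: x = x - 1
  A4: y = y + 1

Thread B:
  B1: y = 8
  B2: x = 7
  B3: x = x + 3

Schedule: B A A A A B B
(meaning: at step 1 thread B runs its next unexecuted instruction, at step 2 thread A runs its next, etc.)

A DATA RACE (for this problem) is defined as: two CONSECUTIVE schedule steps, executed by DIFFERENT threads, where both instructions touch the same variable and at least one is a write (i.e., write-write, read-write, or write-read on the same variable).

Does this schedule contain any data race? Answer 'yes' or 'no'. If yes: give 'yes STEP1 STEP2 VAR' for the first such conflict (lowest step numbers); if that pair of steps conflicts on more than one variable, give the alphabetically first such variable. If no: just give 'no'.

Steps 1,2: B(y = 8) vs A(y = y + 1). RACE on y (W-W).
Steps 2,3: same thread (A). No race.
Steps 3,4: same thread (A). No race.
Steps 4,5: same thread (A). No race.
Steps 5,6: A(r=y,w=y) vs B(r=-,w=x). No conflict.
Steps 6,7: same thread (B). No race.
First conflict at steps 1,2.

Answer: yes 1 2 y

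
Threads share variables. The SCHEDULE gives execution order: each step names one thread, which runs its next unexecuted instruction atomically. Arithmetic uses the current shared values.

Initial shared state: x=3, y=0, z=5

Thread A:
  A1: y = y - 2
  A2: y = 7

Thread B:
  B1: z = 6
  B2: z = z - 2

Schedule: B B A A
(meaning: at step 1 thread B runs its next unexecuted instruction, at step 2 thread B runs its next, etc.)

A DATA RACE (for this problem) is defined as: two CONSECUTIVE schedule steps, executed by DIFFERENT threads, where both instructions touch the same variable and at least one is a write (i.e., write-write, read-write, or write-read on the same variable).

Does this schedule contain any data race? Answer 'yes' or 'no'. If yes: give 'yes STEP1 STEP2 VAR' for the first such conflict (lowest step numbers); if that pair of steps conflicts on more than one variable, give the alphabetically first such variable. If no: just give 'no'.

Answer: no

Derivation:
Steps 1,2: same thread (B). No race.
Steps 2,3: B(r=z,w=z) vs A(r=y,w=y). No conflict.
Steps 3,4: same thread (A). No race.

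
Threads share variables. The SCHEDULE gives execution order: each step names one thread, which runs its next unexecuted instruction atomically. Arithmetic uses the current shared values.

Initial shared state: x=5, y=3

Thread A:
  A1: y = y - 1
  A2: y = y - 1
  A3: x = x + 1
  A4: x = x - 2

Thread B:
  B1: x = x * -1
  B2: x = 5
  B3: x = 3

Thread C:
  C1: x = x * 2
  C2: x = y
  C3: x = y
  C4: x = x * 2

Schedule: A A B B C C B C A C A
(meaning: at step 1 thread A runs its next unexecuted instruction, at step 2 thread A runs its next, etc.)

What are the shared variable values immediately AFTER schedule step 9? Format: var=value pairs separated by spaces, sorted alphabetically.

Answer: x=2 y=1

Derivation:
Step 1: thread A executes A1 (y = y - 1). Shared: x=5 y=2. PCs: A@1 B@0 C@0
Step 2: thread A executes A2 (y = y - 1). Shared: x=5 y=1. PCs: A@2 B@0 C@0
Step 3: thread B executes B1 (x = x * -1). Shared: x=-5 y=1. PCs: A@2 B@1 C@0
Step 4: thread B executes B2 (x = 5). Shared: x=5 y=1. PCs: A@2 B@2 C@0
Step 5: thread C executes C1 (x = x * 2). Shared: x=10 y=1. PCs: A@2 B@2 C@1
Step 6: thread C executes C2 (x = y). Shared: x=1 y=1. PCs: A@2 B@2 C@2
Step 7: thread B executes B3 (x = 3). Shared: x=3 y=1. PCs: A@2 B@3 C@2
Step 8: thread C executes C3 (x = y). Shared: x=1 y=1. PCs: A@2 B@3 C@3
Step 9: thread A executes A3 (x = x + 1). Shared: x=2 y=1. PCs: A@3 B@3 C@3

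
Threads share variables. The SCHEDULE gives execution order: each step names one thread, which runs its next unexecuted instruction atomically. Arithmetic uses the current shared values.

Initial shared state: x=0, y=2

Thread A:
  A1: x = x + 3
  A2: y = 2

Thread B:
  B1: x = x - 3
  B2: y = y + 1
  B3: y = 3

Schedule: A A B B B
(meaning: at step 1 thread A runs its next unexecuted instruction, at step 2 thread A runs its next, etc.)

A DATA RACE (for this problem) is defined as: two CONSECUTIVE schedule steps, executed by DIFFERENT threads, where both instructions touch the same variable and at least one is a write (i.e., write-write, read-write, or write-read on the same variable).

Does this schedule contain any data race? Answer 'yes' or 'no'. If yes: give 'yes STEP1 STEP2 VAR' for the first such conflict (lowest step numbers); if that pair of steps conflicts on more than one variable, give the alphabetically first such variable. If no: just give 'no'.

Answer: no

Derivation:
Steps 1,2: same thread (A). No race.
Steps 2,3: A(r=-,w=y) vs B(r=x,w=x). No conflict.
Steps 3,4: same thread (B). No race.
Steps 4,5: same thread (B). No race.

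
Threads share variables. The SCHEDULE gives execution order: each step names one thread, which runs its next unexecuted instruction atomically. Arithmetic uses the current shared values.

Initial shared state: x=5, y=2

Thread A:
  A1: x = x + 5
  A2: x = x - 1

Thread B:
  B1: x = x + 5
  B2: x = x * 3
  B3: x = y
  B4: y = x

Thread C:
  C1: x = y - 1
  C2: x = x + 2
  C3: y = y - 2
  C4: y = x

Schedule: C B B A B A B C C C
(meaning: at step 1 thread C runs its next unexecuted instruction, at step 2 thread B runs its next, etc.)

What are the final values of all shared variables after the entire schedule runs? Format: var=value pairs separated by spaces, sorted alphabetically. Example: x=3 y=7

Step 1: thread C executes C1 (x = y - 1). Shared: x=1 y=2. PCs: A@0 B@0 C@1
Step 2: thread B executes B1 (x = x + 5). Shared: x=6 y=2. PCs: A@0 B@1 C@1
Step 3: thread B executes B2 (x = x * 3). Shared: x=18 y=2. PCs: A@0 B@2 C@1
Step 4: thread A executes A1 (x = x + 5). Shared: x=23 y=2. PCs: A@1 B@2 C@1
Step 5: thread B executes B3 (x = y). Shared: x=2 y=2. PCs: A@1 B@3 C@1
Step 6: thread A executes A2 (x = x - 1). Shared: x=1 y=2. PCs: A@2 B@3 C@1
Step 7: thread B executes B4 (y = x). Shared: x=1 y=1. PCs: A@2 B@4 C@1
Step 8: thread C executes C2 (x = x + 2). Shared: x=3 y=1. PCs: A@2 B@4 C@2
Step 9: thread C executes C3 (y = y - 2). Shared: x=3 y=-1. PCs: A@2 B@4 C@3
Step 10: thread C executes C4 (y = x). Shared: x=3 y=3. PCs: A@2 B@4 C@4

Answer: x=3 y=3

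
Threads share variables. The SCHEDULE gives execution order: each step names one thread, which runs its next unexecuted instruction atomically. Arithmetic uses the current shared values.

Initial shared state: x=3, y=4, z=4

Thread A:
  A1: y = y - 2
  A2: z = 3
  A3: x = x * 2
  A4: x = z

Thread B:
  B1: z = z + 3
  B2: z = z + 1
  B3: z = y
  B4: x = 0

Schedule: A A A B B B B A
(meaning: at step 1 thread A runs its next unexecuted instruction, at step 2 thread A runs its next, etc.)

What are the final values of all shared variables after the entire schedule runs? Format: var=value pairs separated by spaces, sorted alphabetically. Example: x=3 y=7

Step 1: thread A executes A1 (y = y - 2). Shared: x=3 y=2 z=4. PCs: A@1 B@0
Step 2: thread A executes A2 (z = 3). Shared: x=3 y=2 z=3. PCs: A@2 B@0
Step 3: thread A executes A3 (x = x * 2). Shared: x=6 y=2 z=3. PCs: A@3 B@0
Step 4: thread B executes B1 (z = z + 3). Shared: x=6 y=2 z=6. PCs: A@3 B@1
Step 5: thread B executes B2 (z = z + 1). Shared: x=6 y=2 z=7. PCs: A@3 B@2
Step 6: thread B executes B3 (z = y). Shared: x=6 y=2 z=2. PCs: A@3 B@3
Step 7: thread B executes B4 (x = 0). Shared: x=0 y=2 z=2. PCs: A@3 B@4
Step 8: thread A executes A4 (x = z). Shared: x=2 y=2 z=2. PCs: A@4 B@4

Answer: x=2 y=2 z=2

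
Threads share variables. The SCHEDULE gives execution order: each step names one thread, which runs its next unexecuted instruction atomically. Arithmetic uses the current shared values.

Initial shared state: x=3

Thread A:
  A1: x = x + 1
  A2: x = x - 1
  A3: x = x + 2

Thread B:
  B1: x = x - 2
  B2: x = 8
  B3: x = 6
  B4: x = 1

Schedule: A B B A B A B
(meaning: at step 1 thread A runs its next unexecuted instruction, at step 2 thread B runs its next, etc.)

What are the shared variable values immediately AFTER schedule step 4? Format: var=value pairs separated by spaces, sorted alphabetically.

Answer: x=7

Derivation:
Step 1: thread A executes A1 (x = x + 1). Shared: x=4. PCs: A@1 B@0
Step 2: thread B executes B1 (x = x - 2). Shared: x=2. PCs: A@1 B@1
Step 3: thread B executes B2 (x = 8). Shared: x=8. PCs: A@1 B@2
Step 4: thread A executes A2 (x = x - 1). Shared: x=7. PCs: A@2 B@2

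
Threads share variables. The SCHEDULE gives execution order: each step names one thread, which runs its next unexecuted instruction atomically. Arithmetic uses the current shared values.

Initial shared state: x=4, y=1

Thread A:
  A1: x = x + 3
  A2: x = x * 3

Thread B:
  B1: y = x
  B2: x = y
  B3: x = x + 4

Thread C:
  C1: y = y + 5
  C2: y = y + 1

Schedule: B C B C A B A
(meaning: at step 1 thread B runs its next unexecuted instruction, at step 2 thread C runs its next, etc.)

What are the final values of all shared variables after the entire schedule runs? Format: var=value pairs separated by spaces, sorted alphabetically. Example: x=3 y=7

Answer: x=48 y=10

Derivation:
Step 1: thread B executes B1 (y = x). Shared: x=4 y=4. PCs: A@0 B@1 C@0
Step 2: thread C executes C1 (y = y + 5). Shared: x=4 y=9. PCs: A@0 B@1 C@1
Step 3: thread B executes B2 (x = y). Shared: x=9 y=9. PCs: A@0 B@2 C@1
Step 4: thread C executes C2 (y = y + 1). Shared: x=9 y=10. PCs: A@0 B@2 C@2
Step 5: thread A executes A1 (x = x + 3). Shared: x=12 y=10. PCs: A@1 B@2 C@2
Step 6: thread B executes B3 (x = x + 4). Shared: x=16 y=10. PCs: A@1 B@3 C@2
Step 7: thread A executes A2 (x = x * 3). Shared: x=48 y=10. PCs: A@2 B@3 C@2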